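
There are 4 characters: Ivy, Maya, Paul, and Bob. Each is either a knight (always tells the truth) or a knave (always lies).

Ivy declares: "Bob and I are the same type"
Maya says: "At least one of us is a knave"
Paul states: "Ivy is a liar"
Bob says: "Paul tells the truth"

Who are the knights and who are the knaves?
Ivy is a knave.
Maya is a knight.
Paul is a knight.
Bob is a knight.

Verification:
- Ivy (knave) says "Bob and I are the same type" - this is FALSE (a lie) because Ivy is a knave and Bob is a knight.
- Maya (knight) says "At least one of us is a knave" - this is TRUE because Ivy is a knave.
- Paul (knight) says "Ivy is a liar" - this is TRUE because Ivy is a knave.
- Bob (knight) says "Paul tells the truth" - this is TRUE because Paul is a knight.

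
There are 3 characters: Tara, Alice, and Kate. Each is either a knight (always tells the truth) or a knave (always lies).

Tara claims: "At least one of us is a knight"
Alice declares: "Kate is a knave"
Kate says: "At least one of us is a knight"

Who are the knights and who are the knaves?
Tara is a knight.
Alice is a knave.
Kate is a knight.

Verification:
- Tara (knight) says "At least one of us is a knight" - this is TRUE because Tara and Kate are knights.
- Alice (knave) says "Kate is a knave" - this is FALSE (a lie) because Kate is a knight.
- Kate (knight) says "At least one of us is a knight" - this is TRUE because Tara and Kate are knights.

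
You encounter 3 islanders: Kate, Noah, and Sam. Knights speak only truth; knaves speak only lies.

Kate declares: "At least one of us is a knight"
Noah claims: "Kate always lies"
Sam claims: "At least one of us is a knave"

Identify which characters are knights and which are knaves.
Kate is a knight.
Noah is a knave.
Sam is a knight.

Verification:
- Kate (knight) says "At least one of us is a knight" - this is TRUE because Kate and Sam are knights.
- Noah (knave) says "Kate always lies" - this is FALSE (a lie) because Kate is a knight.
- Sam (knight) says "At least one of us is a knave" - this is TRUE because Noah is a knave.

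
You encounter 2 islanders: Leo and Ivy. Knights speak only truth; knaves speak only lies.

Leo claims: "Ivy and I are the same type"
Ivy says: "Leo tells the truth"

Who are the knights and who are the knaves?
Leo is a knight.
Ivy is a knight.

Verification:
- Leo (knight) says "Ivy and I are the same type" - this is TRUE because Leo is a knight and Ivy is a knight.
- Ivy (knight) says "Leo tells the truth" - this is TRUE because Leo is a knight.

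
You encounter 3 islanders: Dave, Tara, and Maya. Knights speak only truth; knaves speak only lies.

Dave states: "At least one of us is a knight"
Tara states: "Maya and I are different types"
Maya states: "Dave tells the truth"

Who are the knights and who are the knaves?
Dave is a knave.
Tara is a knave.
Maya is a knave.

Verification:
- Dave (knave) says "At least one of us is a knight" - this is FALSE (a lie) because no one is a knight.
- Tara (knave) says "Maya and I are different types" - this is FALSE (a lie) because Tara is a knave and Maya is a knave.
- Maya (knave) says "Dave tells the truth" - this is FALSE (a lie) because Dave is a knave.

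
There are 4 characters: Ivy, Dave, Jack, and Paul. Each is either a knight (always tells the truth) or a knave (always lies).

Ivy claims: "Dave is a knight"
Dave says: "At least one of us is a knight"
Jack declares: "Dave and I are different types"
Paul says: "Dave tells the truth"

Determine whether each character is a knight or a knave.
Ivy is a knave.
Dave is a knave.
Jack is a knave.
Paul is a knave.

Verification:
- Ivy (knave) says "Dave is a knight" - this is FALSE (a lie) because Dave is a knave.
- Dave (knave) says "At least one of us is a knight" - this is FALSE (a lie) because no one is a knight.
- Jack (knave) says "Dave and I are different types" - this is FALSE (a lie) because Jack is a knave and Dave is a knave.
- Paul (knave) says "Dave tells the truth" - this is FALSE (a lie) because Dave is a knave.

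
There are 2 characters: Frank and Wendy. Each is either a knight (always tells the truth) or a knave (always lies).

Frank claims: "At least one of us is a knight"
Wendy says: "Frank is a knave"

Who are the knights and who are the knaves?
Frank is a knight.
Wendy is a knave.

Verification:
- Frank (knight) says "At least one of us is a knight" - this is TRUE because Frank is a knight.
- Wendy (knave) says "Frank is a knave" - this is FALSE (a lie) because Frank is a knight.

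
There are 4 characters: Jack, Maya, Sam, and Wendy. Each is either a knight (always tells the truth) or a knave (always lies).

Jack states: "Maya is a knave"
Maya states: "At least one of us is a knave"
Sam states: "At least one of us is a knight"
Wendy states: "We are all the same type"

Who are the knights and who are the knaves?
Jack is a knave.
Maya is a knight.
Sam is a knight.
Wendy is a knave.

Verification:
- Jack (knave) says "Maya is a knave" - this is FALSE (a lie) because Maya is a knight.
- Maya (knight) says "At least one of us is a knave" - this is TRUE because Jack and Wendy are knaves.
- Sam (knight) says "At least one of us is a knight" - this is TRUE because Maya and Sam are knights.
- Wendy (knave) says "We are all the same type" - this is FALSE (a lie) because Maya and Sam are knights and Jack and Wendy are knaves.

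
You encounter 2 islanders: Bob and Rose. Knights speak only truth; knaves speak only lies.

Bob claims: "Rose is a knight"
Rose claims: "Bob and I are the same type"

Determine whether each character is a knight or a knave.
Bob is a knight.
Rose is a knight.

Verification:
- Bob (knight) says "Rose is a knight" - this is TRUE because Rose is a knight.
- Rose (knight) says "Bob and I are the same type" - this is TRUE because Rose is a knight and Bob is a knight.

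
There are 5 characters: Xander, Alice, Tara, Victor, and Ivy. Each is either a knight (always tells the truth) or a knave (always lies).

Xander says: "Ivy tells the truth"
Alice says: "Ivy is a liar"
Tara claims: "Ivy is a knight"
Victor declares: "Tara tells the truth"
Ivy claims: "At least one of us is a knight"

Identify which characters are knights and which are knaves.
Xander is a knight.
Alice is a knave.
Tara is a knight.
Victor is a knight.
Ivy is a knight.

Verification:
- Xander (knight) says "Ivy tells the truth" - this is TRUE because Ivy is a knight.
- Alice (knave) says "Ivy is a liar" - this is FALSE (a lie) because Ivy is a knight.
- Tara (knight) says "Ivy is a knight" - this is TRUE because Ivy is a knight.
- Victor (knight) says "Tara tells the truth" - this is TRUE because Tara is a knight.
- Ivy (knight) says "At least one of us is a knight" - this is TRUE because Xander, Tara, Victor, and Ivy are knights.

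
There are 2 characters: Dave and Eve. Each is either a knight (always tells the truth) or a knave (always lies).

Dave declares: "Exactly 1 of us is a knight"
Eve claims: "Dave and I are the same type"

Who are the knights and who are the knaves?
Dave is a knight.
Eve is a knave.

Verification:
- Dave (knight) says "Exactly 1 of us is a knight" - this is TRUE because there are 1 knights.
- Eve (knave) says "Dave and I are the same type" - this is FALSE (a lie) because Eve is a knave and Dave is a knight.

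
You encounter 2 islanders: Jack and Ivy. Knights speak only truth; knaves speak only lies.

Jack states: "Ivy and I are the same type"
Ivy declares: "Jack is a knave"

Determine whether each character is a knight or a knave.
Jack is a knave.
Ivy is a knight.

Verification:
- Jack (knave) says "Ivy and I are the same type" - this is FALSE (a lie) because Jack is a knave and Ivy is a knight.
- Ivy (knight) says "Jack is a knave" - this is TRUE because Jack is a knave.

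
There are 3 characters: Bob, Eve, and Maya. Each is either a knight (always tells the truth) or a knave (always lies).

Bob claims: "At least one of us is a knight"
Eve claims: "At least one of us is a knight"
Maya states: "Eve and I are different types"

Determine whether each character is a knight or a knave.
Bob is a knave.
Eve is a knave.
Maya is a knave.

Verification:
- Bob (knave) says "At least one of us is a knight" - this is FALSE (a lie) because no one is a knight.
- Eve (knave) says "At least one of us is a knight" - this is FALSE (a lie) because no one is a knight.
- Maya (knave) says "Eve and I are different types" - this is FALSE (a lie) because Maya is a knave and Eve is a knave.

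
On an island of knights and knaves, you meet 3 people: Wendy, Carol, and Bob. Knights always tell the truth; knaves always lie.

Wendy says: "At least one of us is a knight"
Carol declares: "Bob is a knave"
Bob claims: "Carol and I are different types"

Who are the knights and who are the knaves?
Wendy is a knight.
Carol is a knave.
Bob is a knight.

Verification:
- Wendy (knight) says "At least one of us is a knight" - this is TRUE because Wendy and Bob are knights.
- Carol (knave) says "Bob is a knave" - this is FALSE (a lie) because Bob is a knight.
- Bob (knight) says "Carol and I are different types" - this is TRUE because Bob is a knight and Carol is a knave.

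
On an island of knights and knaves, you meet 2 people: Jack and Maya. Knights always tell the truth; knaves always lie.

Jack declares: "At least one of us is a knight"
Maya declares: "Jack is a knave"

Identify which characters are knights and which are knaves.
Jack is a knight.
Maya is a knave.

Verification:
- Jack (knight) says "At least one of us is a knight" - this is TRUE because Jack is a knight.
- Maya (knave) says "Jack is a knave" - this is FALSE (a lie) because Jack is a knight.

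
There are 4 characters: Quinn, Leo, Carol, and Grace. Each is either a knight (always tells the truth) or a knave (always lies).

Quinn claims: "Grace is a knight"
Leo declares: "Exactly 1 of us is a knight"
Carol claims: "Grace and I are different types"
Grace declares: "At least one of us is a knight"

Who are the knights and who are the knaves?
Quinn is a knave.
Leo is a knave.
Carol is a knave.
Grace is a knave.

Verification:
- Quinn (knave) says "Grace is a knight" - this is FALSE (a lie) because Grace is a knave.
- Leo (knave) says "Exactly 1 of us is a knight" - this is FALSE (a lie) because there are 0 knights.
- Carol (knave) says "Grace and I are different types" - this is FALSE (a lie) because Carol is a knave and Grace is a knave.
- Grace (knave) says "At least one of us is a knight" - this is FALSE (a lie) because no one is a knight.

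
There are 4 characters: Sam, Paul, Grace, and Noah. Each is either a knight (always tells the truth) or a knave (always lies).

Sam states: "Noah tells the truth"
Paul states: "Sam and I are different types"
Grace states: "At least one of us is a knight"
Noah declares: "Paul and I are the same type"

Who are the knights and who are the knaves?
Sam is a knave.
Paul is a knight.
Grace is a knight.
Noah is a knave.

Verification:
- Sam (knave) says "Noah tells the truth" - this is FALSE (a lie) because Noah is a knave.
- Paul (knight) says "Sam and I are different types" - this is TRUE because Paul is a knight and Sam is a knave.
- Grace (knight) says "At least one of us is a knight" - this is TRUE because Paul and Grace are knights.
- Noah (knave) says "Paul and I are the same type" - this is FALSE (a lie) because Noah is a knave and Paul is a knight.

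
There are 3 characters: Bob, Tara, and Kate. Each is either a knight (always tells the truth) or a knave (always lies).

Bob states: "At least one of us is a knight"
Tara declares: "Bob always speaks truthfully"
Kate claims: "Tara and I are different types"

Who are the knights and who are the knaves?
Bob is a knave.
Tara is a knave.
Kate is a knave.

Verification:
- Bob (knave) says "At least one of us is a knight" - this is FALSE (a lie) because no one is a knight.
- Tara (knave) says "Bob always speaks truthfully" - this is FALSE (a lie) because Bob is a knave.
- Kate (knave) says "Tara and I are different types" - this is FALSE (a lie) because Kate is a knave and Tara is a knave.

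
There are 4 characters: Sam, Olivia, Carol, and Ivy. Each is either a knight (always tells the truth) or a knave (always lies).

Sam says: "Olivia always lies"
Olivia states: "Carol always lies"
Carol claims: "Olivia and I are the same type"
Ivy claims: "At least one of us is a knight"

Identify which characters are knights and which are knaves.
Sam is a knave.
Olivia is a knight.
Carol is a knave.
Ivy is a knight.

Verification:
- Sam (knave) says "Olivia always lies" - this is FALSE (a lie) because Olivia is a knight.
- Olivia (knight) says "Carol always lies" - this is TRUE because Carol is a knave.
- Carol (knave) says "Olivia and I are the same type" - this is FALSE (a lie) because Carol is a knave and Olivia is a knight.
- Ivy (knight) says "At least one of us is a knight" - this is TRUE because Olivia and Ivy are knights.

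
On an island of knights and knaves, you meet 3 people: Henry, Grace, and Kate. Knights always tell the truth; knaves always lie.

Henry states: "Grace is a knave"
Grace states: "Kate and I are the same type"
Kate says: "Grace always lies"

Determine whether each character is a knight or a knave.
Henry is a knight.
Grace is a knave.
Kate is a knight.

Verification:
- Henry (knight) says "Grace is a knave" - this is TRUE because Grace is a knave.
- Grace (knave) says "Kate and I are the same type" - this is FALSE (a lie) because Grace is a knave and Kate is a knight.
- Kate (knight) says "Grace always lies" - this is TRUE because Grace is a knave.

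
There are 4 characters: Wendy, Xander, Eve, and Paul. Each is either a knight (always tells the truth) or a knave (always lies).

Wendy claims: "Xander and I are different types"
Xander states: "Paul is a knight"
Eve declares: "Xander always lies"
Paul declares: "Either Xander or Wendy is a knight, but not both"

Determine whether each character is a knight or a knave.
Wendy is a knave.
Xander is a knave.
Eve is a knight.
Paul is a knave.

Verification:
- Wendy (knave) says "Xander and I are different types" - this is FALSE (a lie) because Wendy is a knave and Xander is a knave.
- Xander (knave) says "Paul is a knight" - this is FALSE (a lie) because Paul is a knave.
- Eve (knight) says "Xander always lies" - this is TRUE because Xander is a knave.
- Paul (knave) says "Either Xander or Wendy is a knight, but not both" - this is FALSE (a lie) because Xander is a knave and Wendy is a knave.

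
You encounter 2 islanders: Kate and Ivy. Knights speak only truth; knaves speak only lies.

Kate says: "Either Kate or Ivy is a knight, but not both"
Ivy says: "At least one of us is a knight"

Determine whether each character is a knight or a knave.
Kate is a knave.
Ivy is a knave.

Verification:
- Kate (knave) says "Either Kate or Ivy is a knight, but not both" - this is FALSE (a lie) because Kate is a knave and Ivy is a knave.
- Ivy (knave) says "At least one of us is a knight" - this is FALSE (a lie) because no one is a knight.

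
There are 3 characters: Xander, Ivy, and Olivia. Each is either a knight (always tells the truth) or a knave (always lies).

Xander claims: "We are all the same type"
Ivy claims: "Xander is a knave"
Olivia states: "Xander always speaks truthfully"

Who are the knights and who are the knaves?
Xander is a knave.
Ivy is a knight.
Olivia is a knave.

Verification:
- Xander (knave) says "We are all the same type" - this is FALSE (a lie) because Ivy is a knight and Xander and Olivia are knaves.
- Ivy (knight) says "Xander is a knave" - this is TRUE because Xander is a knave.
- Olivia (knave) says "Xander always speaks truthfully" - this is FALSE (a lie) because Xander is a knave.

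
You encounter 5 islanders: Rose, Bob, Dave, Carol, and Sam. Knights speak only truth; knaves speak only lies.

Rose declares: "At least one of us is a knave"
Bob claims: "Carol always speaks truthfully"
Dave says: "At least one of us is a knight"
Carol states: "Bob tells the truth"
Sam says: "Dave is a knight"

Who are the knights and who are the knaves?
Rose is a knight.
Bob is a knave.
Dave is a knight.
Carol is a knave.
Sam is a knight.

Verification:
- Rose (knight) says "At least one of us is a knave" - this is TRUE because Bob and Carol are knaves.
- Bob (knave) says "Carol always speaks truthfully" - this is FALSE (a lie) because Carol is a knave.
- Dave (knight) says "At least one of us is a knight" - this is TRUE because Rose, Dave, and Sam are knights.
- Carol (knave) says "Bob tells the truth" - this is FALSE (a lie) because Bob is a knave.
- Sam (knight) says "Dave is a knight" - this is TRUE because Dave is a knight.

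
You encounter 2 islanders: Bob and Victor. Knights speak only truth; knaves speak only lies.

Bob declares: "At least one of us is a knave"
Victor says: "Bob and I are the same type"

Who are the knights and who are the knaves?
Bob is a knight.
Victor is a knave.

Verification:
- Bob (knight) says "At least one of us is a knave" - this is TRUE because Victor is a knave.
- Victor (knave) says "Bob and I are the same type" - this is FALSE (a lie) because Victor is a knave and Bob is a knight.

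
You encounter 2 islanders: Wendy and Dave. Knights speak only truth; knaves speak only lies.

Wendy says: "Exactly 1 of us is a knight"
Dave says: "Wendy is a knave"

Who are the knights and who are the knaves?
Wendy is a knight.
Dave is a knave.

Verification:
- Wendy (knight) says "Exactly 1 of us is a knight" - this is TRUE because there are 1 knights.
- Dave (knave) says "Wendy is a knave" - this is FALSE (a lie) because Wendy is a knight.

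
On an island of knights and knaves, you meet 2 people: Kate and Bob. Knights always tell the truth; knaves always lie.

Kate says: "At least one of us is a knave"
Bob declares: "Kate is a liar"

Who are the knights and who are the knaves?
Kate is a knight.
Bob is a knave.

Verification:
- Kate (knight) says "At least one of us is a knave" - this is TRUE because Bob is a knave.
- Bob (knave) says "Kate is a liar" - this is FALSE (a lie) because Kate is a knight.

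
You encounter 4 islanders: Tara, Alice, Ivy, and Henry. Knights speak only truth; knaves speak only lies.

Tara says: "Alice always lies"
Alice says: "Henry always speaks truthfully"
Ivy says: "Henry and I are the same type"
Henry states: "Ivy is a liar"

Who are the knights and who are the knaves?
Tara is a knave.
Alice is a knight.
Ivy is a knave.
Henry is a knight.

Verification:
- Tara (knave) says "Alice always lies" - this is FALSE (a lie) because Alice is a knight.
- Alice (knight) says "Henry always speaks truthfully" - this is TRUE because Henry is a knight.
- Ivy (knave) says "Henry and I are the same type" - this is FALSE (a lie) because Ivy is a knave and Henry is a knight.
- Henry (knight) says "Ivy is a liar" - this is TRUE because Ivy is a knave.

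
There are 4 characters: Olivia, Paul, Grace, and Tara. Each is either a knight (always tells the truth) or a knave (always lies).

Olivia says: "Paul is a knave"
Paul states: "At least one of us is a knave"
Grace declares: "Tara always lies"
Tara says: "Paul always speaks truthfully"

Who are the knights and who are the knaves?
Olivia is a knave.
Paul is a knight.
Grace is a knave.
Tara is a knight.

Verification:
- Olivia (knave) says "Paul is a knave" - this is FALSE (a lie) because Paul is a knight.
- Paul (knight) says "At least one of us is a knave" - this is TRUE because Olivia and Grace are knaves.
- Grace (knave) says "Tara always lies" - this is FALSE (a lie) because Tara is a knight.
- Tara (knight) says "Paul always speaks truthfully" - this is TRUE because Paul is a knight.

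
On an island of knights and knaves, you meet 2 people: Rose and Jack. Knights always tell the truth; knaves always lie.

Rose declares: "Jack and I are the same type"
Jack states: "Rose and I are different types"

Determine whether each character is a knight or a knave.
Rose is a knave.
Jack is a knight.

Verification:
- Rose (knave) says "Jack and I are the same type" - this is FALSE (a lie) because Rose is a knave and Jack is a knight.
- Jack (knight) says "Rose and I are different types" - this is TRUE because Jack is a knight and Rose is a knave.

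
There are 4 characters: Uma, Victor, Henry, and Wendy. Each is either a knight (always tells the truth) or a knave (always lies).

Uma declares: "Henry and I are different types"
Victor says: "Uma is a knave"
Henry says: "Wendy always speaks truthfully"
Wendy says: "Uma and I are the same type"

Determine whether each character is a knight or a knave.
Uma is a knight.
Victor is a knave.
Henry is a knave.
Wendy is a knave.

Verification:
- Uma (knight) says "Henry and I are different types" - this is TRUE because Uma is a knight and Henry is a knave.
- Victor (knave) says "Uma is a knave" - this is FALSE (a lie) because Uma is a knight.
- Henry (knave) says "Wendy always speaks truthfully" - this is FALSE (a lie) because Wendy is a knave.
- Wendy (knave) says "Uma and I are the same type" - this is FALSE (a lie) because Wendy is a knave and Uma is a knight.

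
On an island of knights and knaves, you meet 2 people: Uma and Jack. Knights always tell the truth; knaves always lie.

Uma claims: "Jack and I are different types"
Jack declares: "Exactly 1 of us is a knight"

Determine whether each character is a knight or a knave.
Uma is a knave.
Jack is a knave.

Verification:
- Uma (knave) says "Jack and I are different types" - this is FALSE (a lie) because Uma is a knave and Jack is a knave.
- Jack (knave) says "Exactly 1 of us is a knight" - this is FALSE (a lie) because there are 0 knights.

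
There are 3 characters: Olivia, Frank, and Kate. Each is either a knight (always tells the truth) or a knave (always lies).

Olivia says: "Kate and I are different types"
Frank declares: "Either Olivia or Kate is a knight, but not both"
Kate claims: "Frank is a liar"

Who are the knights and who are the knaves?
Olivia is a knight.
Frank is a knight.
Kate is a knave.

Verification:
- Olivia (knight) says "Kate and I are different types" - this is TRUE because Olivia is a knight and Kate is a knave.
- Frank (knight) says "Either Olivia or Kate is a knight, but not both" - this is TRUE because Olivia is a knight and Kate is a knave.
- Kate (knave) says "Frank is a liar" - this is FALSE (a lie) because Frank is a knight.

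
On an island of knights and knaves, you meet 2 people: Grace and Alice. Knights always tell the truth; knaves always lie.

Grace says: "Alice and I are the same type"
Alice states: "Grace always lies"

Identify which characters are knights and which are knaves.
Grace is a knave.
Alice is a knight.

Verification:
- Grace (knave) says "Alice and I are the same type" - this is FALSE (a lie) because Grace is a knave and Alice is a knight.
- Alice (knight) says "Grace always lies" - this is TRUE because Grace is a knave.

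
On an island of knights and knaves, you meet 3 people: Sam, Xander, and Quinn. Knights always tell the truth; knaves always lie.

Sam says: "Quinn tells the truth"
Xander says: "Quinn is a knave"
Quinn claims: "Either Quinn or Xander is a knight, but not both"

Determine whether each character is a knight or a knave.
Sam is a knight.
Xander is a knave.
Quinn is a knight.

Verification:
- Sam (knight) says "Quinn tells the truth" - this is TRUE because Quinn is a knight.
- Xander (knave) says "Quinn is a knave" - this is FALSE (a lie) because Quinn is a knight.
- Quinn (knight) says "Either Quinn or Xander is a knight, but not both" - this is TRUE because Quinn is a knight and Xander is a knave.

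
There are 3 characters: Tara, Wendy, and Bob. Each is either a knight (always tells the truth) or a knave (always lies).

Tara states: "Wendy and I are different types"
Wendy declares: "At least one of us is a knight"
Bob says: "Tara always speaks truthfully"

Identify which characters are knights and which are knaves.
Tara is a knave.
Wendy is a knave.
Bob is a knave.

Verification:
- Tara (knave) says "Wendy and I are different types" - this is FALSE (a lie) because Tara is a knave and Wendy is a knave.
- Wendy (knave) says "At least one of us is a knight" - this is FALSE (a lie) because no one is a knight.
- Bob (knave) says "Tara always speaks truthfully" - this is FALSE (a lie) because Tara is a knave.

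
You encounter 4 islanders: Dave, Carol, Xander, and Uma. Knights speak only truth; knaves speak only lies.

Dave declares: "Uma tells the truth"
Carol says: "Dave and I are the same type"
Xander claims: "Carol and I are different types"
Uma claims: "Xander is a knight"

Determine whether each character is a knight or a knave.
Dave is a knight.
Carol is a knave.
Xander is a knight.
Uma is a knight.

Verification:
- Dave (knight) says "Uma tells the truth" - this is TRUE because Uma is a knight.
- Carol (knave) says "Dave and I are the same type" - this is FALSE (a lie) because Carol is a knave and Dave is a knight.
- Xander (knight) says "Carol and I are different types" - this is TRUE because Xander is a knight and Carol is a knave.
- Uma (knight) says "Xander is a knight" - this is TRUE because Xander is a knight.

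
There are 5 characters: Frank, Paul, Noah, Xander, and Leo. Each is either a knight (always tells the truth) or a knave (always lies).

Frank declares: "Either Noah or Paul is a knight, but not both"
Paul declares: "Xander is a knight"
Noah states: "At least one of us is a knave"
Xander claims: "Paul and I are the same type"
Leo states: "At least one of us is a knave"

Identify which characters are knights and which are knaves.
Frank is a knave.
Paul is a knight.
Noah is a knight.
Xander is a knight.
Leo is a knight.

Verification:
- Frank (knave) says "Either Noah or Paul is a knight, but not both" - this is FALSE (a lie) because Noah is a knight and Paul is a knight.
- Paul (knight) says "Xander is a knight" - this is TRUE because Xander is a knight.
- Noah (knight) says "At least one of us is a knave" - this is TRUE because Frank is a knave.
- Xander (knight) says "Paul and I are the same type" - this is TRUE because Xander is a knight and Paul is a knight.
- Leo (knight) says "At least one of us is a knave" - this is TRUE because Frank is a knave.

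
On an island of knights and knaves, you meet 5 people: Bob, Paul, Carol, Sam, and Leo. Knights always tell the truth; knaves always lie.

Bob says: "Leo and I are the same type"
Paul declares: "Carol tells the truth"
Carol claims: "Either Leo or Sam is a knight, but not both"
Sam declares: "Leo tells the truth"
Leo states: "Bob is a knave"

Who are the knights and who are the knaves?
Bob is a knave.
Paul is a knave.
Carol is a knave.
Sam is a knight.
Leo is a knight.

Verification:
- Bob (knave) says "Leo and I are the same type" - this is FALSE (a lie) because Bob is a knave and Leo is a knight.
- Paul (knave) says "Carol tells the truth" - this is FALSE (a lie) because Carol is a knave.
- Carol (knave) says "Either Leo or Sam is a knight, but not both" - this is FALSE (a lie) because Leo is a knight and Sam is a knight.
- Sam (knight) says "Leo tells the truth" - this is TRUE because Leo is a knight.
- Leo (knight) says "Bob is a knave" - this is TRUE because Bob is a knave.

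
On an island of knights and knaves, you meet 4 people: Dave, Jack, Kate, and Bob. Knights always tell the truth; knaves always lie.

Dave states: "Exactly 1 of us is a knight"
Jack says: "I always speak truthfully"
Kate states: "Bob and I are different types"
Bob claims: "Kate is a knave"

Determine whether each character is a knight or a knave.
Dave is a knave.
Jack is a knight.
Kate is a knight.
Bob is a knave.

Verification:
- Dave (knave) says "Exactly 1 of us is a knight" - this is FALSE (a lie) because there are 2 knights.
- Jack (knight) says "I always speak truthfully" - this is TRUE because Jack is a knight.
- Kate (knight) says "Bob and I are different types" - this is TRUE because Kate is a knight and Bob is a knave.
- Bob (knave) says "Kate is a knave" - this is FALSE (a lie) because Kate is a knight.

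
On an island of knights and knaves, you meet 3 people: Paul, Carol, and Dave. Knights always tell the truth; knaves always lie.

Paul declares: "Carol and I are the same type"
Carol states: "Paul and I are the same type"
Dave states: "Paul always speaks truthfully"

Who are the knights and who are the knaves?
Paul is a knight.
Carol is a knight.
Dave is a knight.

Verification:
- Paul (knight) says "Carol and I are the same type" - this is TRUE because Paul is a knight and Carol is a knight.
- Carol (knight) says "Paul and I are the same type" - this is TRUE because Carol is a knight and Paul is a knight.
- Dave (knight) says "Paul always speaks truthfully" - this is TRUE because Paul is a knight.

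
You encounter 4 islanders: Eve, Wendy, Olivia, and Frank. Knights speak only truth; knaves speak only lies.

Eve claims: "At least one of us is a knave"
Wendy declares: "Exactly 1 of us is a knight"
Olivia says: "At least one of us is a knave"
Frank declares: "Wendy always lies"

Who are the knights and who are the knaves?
Eve is a knight.
Wendy is a knave.
Olivia is a knight.
Frank is a knight.

Verification:
- Eve (knight) says "At least one of us is a knave" - this is TRUE because Wendy is a knave.
- Wendy (knave) says "Exactly 1 of us is a knight" - this is FALSE (a lie) because there are 3 knights.
- Olivia (knight) says "At least one of us is a knave" - this is TRUE because Wendy is a knave.
- Frank (knight) says "Wendy always lies" - this is TRUE because Wendy is a knave.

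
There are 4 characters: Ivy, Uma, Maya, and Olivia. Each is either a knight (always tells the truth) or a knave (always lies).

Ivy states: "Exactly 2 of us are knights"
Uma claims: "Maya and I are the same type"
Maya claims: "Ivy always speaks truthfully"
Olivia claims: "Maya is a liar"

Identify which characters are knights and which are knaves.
Ivy is a knight.
Uma is a knave.
Maya is a knight.
Olivia is a knave.

Verification:
- Ivy (knight) says "Exactly 2 of us are knights" - this is TRUE because there are 2 knights.
- Uma (knave) says "Maya and I are the same type" - this is FALSE (a lie) because Uma is a knave and Maya is a knight.
- Maya (knight) says "Ivy always speaks truthfully" - this is TRUE because Ivy is a knight.
- Olivia (knave) says "Maya is a liar" - this is FALSE (a lie) because Maya is a knight.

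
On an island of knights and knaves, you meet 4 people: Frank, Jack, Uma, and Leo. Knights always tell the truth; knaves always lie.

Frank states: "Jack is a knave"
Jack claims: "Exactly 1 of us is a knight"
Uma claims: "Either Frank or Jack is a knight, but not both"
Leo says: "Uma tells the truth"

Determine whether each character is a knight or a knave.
Frank is a knight.
Jack is a knave.
Uma is a knight.
Leo is a knight.

Verification:
- Frank (knight) says "Jack is a knave" - this is TRUE because Jack is a knave.
- Jack (knave) says "Exactly 1 of us is a knight" - this is FALSE (a lie) because there are 3 knights.
- Uma (knight) says "Either Frank or Jack is a knight, but not both" - this is TRUE because Frank is a knight and Jack is a knave.
- Leo (knight) says "Uma tells the truth" - this is TRUE because Uma is a knight.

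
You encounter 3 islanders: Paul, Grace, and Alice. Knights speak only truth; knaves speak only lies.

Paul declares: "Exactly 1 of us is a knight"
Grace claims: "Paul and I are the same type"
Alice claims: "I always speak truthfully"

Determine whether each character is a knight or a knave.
Paul is a knight.
Grace is a knave.
Alice is a knave.

Verification:
- Paul (knight) says "Exactly 1 of us is a knight" - this is TRUE because there are 1 knights.
- Grace (knave) says "Paul and I are the same type" - this is FALSE (a lie) because Grace is a knave and Paul is a knight.
- Alice (knave) says "I always speak truthfully" - this is FALSE (a lie) because Alice is a knave.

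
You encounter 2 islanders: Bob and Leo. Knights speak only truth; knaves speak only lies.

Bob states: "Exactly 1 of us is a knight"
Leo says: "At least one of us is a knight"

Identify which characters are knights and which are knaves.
Bob is a knave.
Leo is a knave.

Verification:
- Bob (knave) says "Exactly 1 of us is a knight" - this is FALSE (a lie) because there are 0 knights.
- Leo (knave) says "At least one of us is a knight" - this is FALSE (a lie) because no one is a knight.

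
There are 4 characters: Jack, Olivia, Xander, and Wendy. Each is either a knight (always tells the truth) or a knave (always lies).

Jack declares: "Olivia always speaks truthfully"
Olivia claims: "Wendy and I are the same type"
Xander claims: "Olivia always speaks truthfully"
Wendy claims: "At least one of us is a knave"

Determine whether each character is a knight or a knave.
Jack is a knave.
Olivia is a knave.
Xander is a knave.
Wendy is a knight.

Verification:
- Jack (knave) says "Olivia always speaks truthfully" - this is FALSE (a lie) because Olivia is a knave.
- Olivia (knave) says "Wendy and I are the same type" - this is FALSE (a lie) because Olivia is a knave and Wendy is a knight.
- Xander (knave) says "Olivia always speaks truthfully" - this is FALSE (a lie) because Olivia is a knave.
- Wendy (knight) says "At least one of us is a knave" - this is TRUE because Jack, Olivia, and Xander are knaves.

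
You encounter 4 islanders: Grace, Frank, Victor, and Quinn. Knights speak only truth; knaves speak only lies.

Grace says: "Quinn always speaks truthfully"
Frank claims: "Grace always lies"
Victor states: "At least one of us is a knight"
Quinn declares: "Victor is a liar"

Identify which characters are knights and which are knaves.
Grace is a knave.
Frank is a knight.
Victor is a knight.
Quinn is a knave.

Verification:
- Grace (knave) says "Quinn always speaks truthfully" - this is FALSE (a lie) because Quinn is a knave.
- Frank (knight) says "Grace always lies" - this is TRUE because Grace is a knave.
- Victor (knight) says "At least one of us is a knight" - this is TRUE because Frank and Victor are knights.
- Quinn (knave) says "Victor is a liar" - this is FALSE (a lie) because Victor is a knight.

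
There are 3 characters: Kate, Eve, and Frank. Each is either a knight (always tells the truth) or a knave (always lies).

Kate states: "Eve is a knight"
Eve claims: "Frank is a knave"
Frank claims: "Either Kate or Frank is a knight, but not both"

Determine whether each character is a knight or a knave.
Kate is a knave.
Eve is a knave.
Frank is a knight.

Verification:
- Kate (knave) says "Eve is a knight" - this is FALSE (a lie) because Eve is a knave.
- Eve (knave) says "Frank is a knave" - this is FALSE (a lie) because Frank is a knight.
- Frank (knight) says "Either Kate or Frank is a knight, but not both" - this is TRUE because Kate is a knave and Frank is a knight.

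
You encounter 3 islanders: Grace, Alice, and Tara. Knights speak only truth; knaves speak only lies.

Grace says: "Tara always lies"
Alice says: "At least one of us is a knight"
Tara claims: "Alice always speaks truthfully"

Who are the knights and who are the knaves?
Grace is a knave.
Alice is a knight.
Tara is a knight.

Verification:
- Grace (knave) says "Tara always lies" - this is FALSE (a lie) because Tara is a knight.
- Alice (knight) says "At least one of us is a knight" - this is TRUE because Alice and Tara are knights.
- Tara (knight) says "Alice always speaks truthfully" - this is TRUE because Alice is a knight.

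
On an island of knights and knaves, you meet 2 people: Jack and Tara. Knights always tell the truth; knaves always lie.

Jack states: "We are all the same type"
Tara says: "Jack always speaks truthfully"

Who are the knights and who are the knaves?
Jack is a knight.
Tara is a knight.

Verification:
- Jack (knight) says "We are all the same type" - this is TRUE because Jack and Tara are knights.
- Tara (knight) says "Jack always speaks truthfully" - this is TRUE because Jack is a knight.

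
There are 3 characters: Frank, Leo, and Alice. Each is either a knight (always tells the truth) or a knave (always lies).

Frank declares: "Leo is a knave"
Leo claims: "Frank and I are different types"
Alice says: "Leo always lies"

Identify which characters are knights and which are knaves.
Frank is a knave.
Leo is a knight.
Alice is a knave.

Verification:
- Frank (knave) says "Leo is a knave" - this is FALSE (a lie) because Leo is a knight.
- Leo (knight) says "Frank and I are different types" - this is TRUE because Leo is a knight and Frank is a knave.
- Alice (knave) says "Leo always lies" - this is FALSE (a lie) because Leo is a knight.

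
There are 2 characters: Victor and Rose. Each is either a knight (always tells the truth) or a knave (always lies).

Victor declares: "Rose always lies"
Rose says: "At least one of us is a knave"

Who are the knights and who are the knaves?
Victor is a knave.
Rose is a knight.

Verification:
- Victor (knave) says "Rose always lies" - this is FALSE (a lie) because Rose is a knight.
- Rose (knight) says "At least one of us is a knave" - this is TRUE because Victor is a knave.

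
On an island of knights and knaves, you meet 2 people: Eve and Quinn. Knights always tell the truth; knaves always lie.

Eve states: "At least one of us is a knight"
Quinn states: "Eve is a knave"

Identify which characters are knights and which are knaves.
Eve is a knight.
Quinn is a knave.

Verification:
- Eve (knight) says "At least one of us is a knight" - this is TRUE because Eve is a knight.
- Quinn (knave) says "Eve is a knave" - this is FALSE (a lie) because Eve is a knight.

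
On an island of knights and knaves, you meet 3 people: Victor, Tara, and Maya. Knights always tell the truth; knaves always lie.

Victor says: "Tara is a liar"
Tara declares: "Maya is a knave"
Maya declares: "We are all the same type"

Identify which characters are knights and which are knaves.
Victor is a knave.
Tara is a knight.
Maya is a knave.

Verification:
- Victor (knave) says "Tara is a liar" - this is FALSE (a lie) because Tara is a knight.
- Tara (knight) says "Maya is a knave" - this is TRUE because Maya is a knave.
- Maya (knave) says "We are all the same type" - this is FALSE (a lie) because Tara is a knight and Victor and Maya are knaves.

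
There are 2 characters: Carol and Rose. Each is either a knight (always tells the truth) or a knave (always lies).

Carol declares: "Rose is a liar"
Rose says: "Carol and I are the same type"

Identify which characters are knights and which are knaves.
Carol is a knight.
Rose is a knave.

Verification:
- Carol (knight) says "Rose is a liar" - this is TRUE because Rose is a knave.
- Rose (knave) says "Carol and I are the same type" - this is FALSE (a lie) because Rose is a knave and Carol is a knight.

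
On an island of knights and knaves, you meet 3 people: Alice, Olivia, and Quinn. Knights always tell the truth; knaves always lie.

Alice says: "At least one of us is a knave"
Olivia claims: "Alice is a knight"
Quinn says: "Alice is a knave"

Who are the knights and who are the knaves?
Alice is a knight.
Olivia is a knight.
Quinn is a knave.

Verification:
- Alice (knight) says "At least one of us is a knave" - this is TRUE because Quinn is a knave.
- Olivia (knight) says "Alice is a knight" - this is TRUE because Alice is a knight.
- Quinn (knave) says "Alice is a knave" - this is FALSE (a lie) because Alice is a knight.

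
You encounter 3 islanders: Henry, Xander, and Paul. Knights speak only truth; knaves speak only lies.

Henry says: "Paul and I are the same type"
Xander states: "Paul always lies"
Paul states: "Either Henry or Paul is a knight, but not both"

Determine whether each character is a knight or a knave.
Henry is a knave.
Xander is a knave.
Paul is a knight.

Verification:
- Henry (knave) says "Paul and I are the same type" - this is FALSE (a lie) because Henry is a knave and Paul is a knight.
- Xander (knave) says "Paul always lies" - this is FALSE (a lie) because Paul is a knight.
- Paul (knight) says "Either Henry or Paul is a knight, but not both" - this is TRUE because Henry is a knave and Paul is a knight.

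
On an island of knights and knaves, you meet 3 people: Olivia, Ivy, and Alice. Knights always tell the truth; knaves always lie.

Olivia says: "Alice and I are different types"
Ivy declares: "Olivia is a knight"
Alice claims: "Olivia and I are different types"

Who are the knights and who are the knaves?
Olivia is a knave.
Ivy is a knave.
Alice is a knave.

Verification:
- Olivia (knave) says "Alice and I are different types" - this is FALSE (a lie) because Olivia is a knave and Alice is a knave.
- Ivy (knave) says "Olivia is a knight" - this is FALSE (a lie) because Olivia is a knave.
- Alice (knave) says "Olivia and I are different types" - this is FALSE (a lie) because Alice is a knave and Olivia is a knave.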